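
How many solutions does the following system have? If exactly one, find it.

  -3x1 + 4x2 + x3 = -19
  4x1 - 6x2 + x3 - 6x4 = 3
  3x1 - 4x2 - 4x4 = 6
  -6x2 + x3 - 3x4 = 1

x1 = 2, x2 = -2, x3 = -5, x4 = 2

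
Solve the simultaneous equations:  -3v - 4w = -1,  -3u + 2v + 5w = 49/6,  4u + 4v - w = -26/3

u = -5/2, v = 1/3, w = 0

Row-reduce the augmented matrix:
Swap R1 and R2.
R1 ← R1 / (-3).
R3 ← R3 − 4·R1.
R2 ← R2 / (-3).
R1 ← R1 + 2/3·R2.
R3 ← R3 − 20/3·R2.
R3 ← R3 / (-29/9).
R1 ← R1 + 7/9·R3.
R2 ← R2 − 4/3·R3.
Reading off the reduced rows gives u = -5/2, v = 1/3, w = 0.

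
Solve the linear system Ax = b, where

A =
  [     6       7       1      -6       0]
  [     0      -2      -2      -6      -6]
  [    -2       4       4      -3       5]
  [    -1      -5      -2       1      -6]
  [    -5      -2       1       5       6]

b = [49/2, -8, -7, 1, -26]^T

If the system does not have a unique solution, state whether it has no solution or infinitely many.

Row-reduce:
R1 ← R1 / (6).
R3 ← R3 + 2·R1.
R4 ← R4 + 1·R1.
R5 ← R5 + 5·R1.
R2 ← R2 / (-2).
R1 ← R1 − 7/6·R2.
R3 ← R3 − 19/3·R2.
R4 ← R4 + 23/6·R2.
R5 ← R5 − 23/6·R2.
R3 ← R3 / (-2).
R1 ← R1 + 1·R3.
R2 ← R2 − 1·R3.
R4 ← R4 − 2·R3.
R5 ← R5 + 2·R3.
R4 ← R4 / (-25/2).
R1 ← R1 − 15/2·R4.
R2 ← R2 + 9·R4.
R3 ← R3 − 12·R4.
R5 ← R5 − 25/2·R4.
Row 5 reduces to 0 = -1/2, a contradiction. The system is inconsistent.

no solution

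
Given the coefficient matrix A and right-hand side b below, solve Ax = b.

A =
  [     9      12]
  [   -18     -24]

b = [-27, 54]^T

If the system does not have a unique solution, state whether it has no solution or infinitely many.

infinitely many solutions

Row-reduce:
R1 ← R1 / (9).
R2 ← R2 + 18·R1.
Rank is 1 with 2 unknowns, leaving x_2 free.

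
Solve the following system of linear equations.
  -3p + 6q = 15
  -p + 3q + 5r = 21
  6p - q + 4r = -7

Row-reduce the augmented matrix:
R1 ← R1 / (-3).
R2 ← R2 + 1·R1.
R3 ← R3 − 6·R1.
R1 ← R1 + 2·R2.
R3 ← R3 − 11·R2.
R3 ← R3 / (-51).
R1 ← R1 − 10·R3.
R2 ← R2 − 5·R3.
Reading off the reduced rows gives p = -3, q = 1, r = 3.

p = -3, q = 1, r = 3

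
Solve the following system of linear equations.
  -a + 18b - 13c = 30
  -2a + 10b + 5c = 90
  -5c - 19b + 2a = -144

a = 0, b = 6, c = 6

Row-reduce the augmented matrix:
R1 ← R1 / (-1).
R2 ← R2 + 2·R1.
R3 ← R3 − 2·R1.
R2 ← R2 / (-26).
R1 ← R1 + 18·R2.
R3 ← R3 − 17·R2.
R3 ← R3 / (-279/26).
R1 ← R1 + 110/13·R3.
R2 ← R2 + 31/26·R3.
Reading off the reduced rows gives a = 0, b = 6, c = 6.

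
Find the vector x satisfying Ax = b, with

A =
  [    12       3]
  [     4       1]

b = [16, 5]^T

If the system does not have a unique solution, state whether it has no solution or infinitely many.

Row-reduce:
R1 ← R1 / (12).
R2 ← R2 − 4·R1.
Row 2 reduces to 0 = -1/3, a contradiction. The system is inconsistent.

no solution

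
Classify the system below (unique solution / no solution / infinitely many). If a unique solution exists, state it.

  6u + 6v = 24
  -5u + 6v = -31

Row-reduce the augmented matrix:
R1 ← R1 / (6).
R2 ← R2 + 5·R1.
R2 ← R2 / (11).
R1 ← R1 − 1·R2.
Reading off the reduced rows gives u = 5, v = -1.

u = 5, v = -1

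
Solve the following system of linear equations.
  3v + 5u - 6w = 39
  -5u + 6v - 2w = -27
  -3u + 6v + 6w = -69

Row-reduce the augmented matrix:
R1 ← R1 / (5).
R2 ← R2 + 5·R1.
R3 ← R3 + 3·R1.
R2 ← R2 / (9).
R1 ← R1 − 3/5·R2.
R3 ← R3 − 39/5·R2.
R3 ← R3 / (28/3).
R1 ← R1 + 2/3·R3.
R2 ← R2 + 8/9·R3.
Reading off the reduced rows gives u = 3, v = -4, w = -6.

u = 3, v = -4, w = -6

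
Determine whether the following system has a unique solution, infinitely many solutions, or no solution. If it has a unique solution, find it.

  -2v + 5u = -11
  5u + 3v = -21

Row-reduce the augmented matrix:
R1 ← R1 / (5).
R2 ← R2 − 5·R1.
R2 ← R2 / (5).
R1 ← R1 + 2/5·R2.
Reading off the reduced rows gives u = -3, v = -2.

u = -3, v = -2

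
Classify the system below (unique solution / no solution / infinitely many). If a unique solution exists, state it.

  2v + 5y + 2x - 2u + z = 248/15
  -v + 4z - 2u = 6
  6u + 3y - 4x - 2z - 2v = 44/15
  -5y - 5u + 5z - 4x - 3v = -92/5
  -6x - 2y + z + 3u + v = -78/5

x = 13/5, y = 8/3, z = 2, u = 4/3, v = -2/3

Row-reduce the augmented matrix:
R1 ← R1 / (2).
R3 ← R3 + 4·R1.
R4 ← R4 + 4·R1.
R5 ← R5 + 6·R1.
Swap R2 and R3.
R2 ← R2 / (13).
R1 ← R1 − 5/2·R2.
R4 ← R4 − 5·R2.
R5 ← R5 − 13·R2.
R3 ← R3 / (4).
R1 ← R1 − 1/2·R3.
R4 ← R4 − 7·R3.
R5 ← R5 − 4·R3.
R4 ← R4 / (-163/26).
R1 ← R1 + 59/52·R4.
R2 ← R2 − 2/13·R4.
R3 ← R3 + 1/2·R4.
R5 ← R5 + 3·R4.
R5 ← R5 / (1647/326).
R1 ← R1 − 249/652·R5.
R2 ← R2 − 33/163·R5.
R3 ← R3 + 133/326·R5.
R4 ← R4 + 103/326·R5.
Reading off the reduced rows gives x = 13/5, y = 8/3, z = 2, u = 4/3, v = -2/3.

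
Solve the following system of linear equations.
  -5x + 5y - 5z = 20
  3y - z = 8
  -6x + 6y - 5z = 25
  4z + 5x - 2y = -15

no solution

Row-reduce:
R1 ← R1 / (-5).
R3 ← R3 + 6·R1.
R4 ← R4 − 5·R1.
R2 ← R2 / (3).
R1 ← R1 + 1·R2.
R4 ← R4 − 3·R2.
R1 ← R1 − 2/3·R3.
R2 ← R2 + 1/3·R3.
Row 4 reduces to 0 = -3, a contradiction. The system is inconsistent.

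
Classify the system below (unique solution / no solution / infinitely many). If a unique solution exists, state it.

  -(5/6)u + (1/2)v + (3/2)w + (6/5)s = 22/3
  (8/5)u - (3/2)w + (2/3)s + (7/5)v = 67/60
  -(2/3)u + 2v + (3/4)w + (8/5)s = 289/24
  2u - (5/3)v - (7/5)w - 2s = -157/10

Row-reduce the augmented matrix:
R1 ← R1 / (-5/6).
R2 ← R2 − 8/5·R1.
R3 ← R3 + 2/3·R1.
R4 ← R4 − 2·R1.
R2 ← R2 / (59/25).
R1 ← R1 + 3/5·R2.
R3 ← R3 − 8/5·R2.
R4 ← R4 + 7/15·R2.
R3 ← R3 / (-327/236).
R1 ← R1 + 171/118·R3.
R2 ← R2 − 69/118·R3.
R4 ← R4 − 1459/590·R3.
R4 ← R4 / (-24152/24525).
R1 ← R1 − 82/109·R4.
R2 ← R2 − 74/109·R4.
R3 ← R3 − 4864/4905·R4.
Reading off the reduced rows gives u = -5/2, v = 3, w = 1/2, s = 5/2.

u = -5/2, v = 3, w = 1/2, s = 5/2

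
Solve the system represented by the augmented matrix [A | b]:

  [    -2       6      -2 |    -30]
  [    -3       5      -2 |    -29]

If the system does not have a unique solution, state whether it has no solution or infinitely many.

infinitely many solutions

Row-reduce:
R1 ← R1 / (-2).
R2 ← R2 + 3·R1.
R2 ← R2 / (-4).
R1 ← R1 + 3·R2.
Rank is 2 with 3 unknowns, leaving x_3 free.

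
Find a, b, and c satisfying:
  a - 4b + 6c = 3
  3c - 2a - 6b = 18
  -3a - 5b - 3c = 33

Row-reduce the augmented matrix:
R2 ← R2 + 2·R1.
R3 ← R3 + 3·R1.
R2 ← R2 / (-14).
R1 ← R1 + 4·R2.
R3 ← R3 + 17·R2.
R3 ← R3 / (-45/14).
R1 ← R1 − 12/7·R3.
R2 ← R2 + 15/14·R3.
Reading off the reduced rows gives a = 3, b = -6, c = -4.

a = 3, b = -6, c = -4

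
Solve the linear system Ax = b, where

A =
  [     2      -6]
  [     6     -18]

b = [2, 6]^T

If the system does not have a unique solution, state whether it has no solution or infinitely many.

infinitely many solutions

Row-reduce:
R1 ← R1 / (2).
R2 ← R2 − 6·R1.
Rank is 1 with 2 unknowns, leaving x_2 free.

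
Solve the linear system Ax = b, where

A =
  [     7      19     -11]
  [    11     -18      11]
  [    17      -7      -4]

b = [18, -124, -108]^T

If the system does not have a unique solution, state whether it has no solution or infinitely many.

x_1 = -6, x_2 = 2, x_3 = -2

Row-reduce the augmented matrix:
R1 ← R1 / (7).
R2 ← R2 − 11·R1.
R3 ← R3 − 17·R1.
R2 ← R2 / (-335/7).
R1 ← R1 − 19/7·R2.
R3 ← R3 + 372/7·R2.
R3 ← R3 / (-2913/335).
R1 ← R1 − 11/335·R3.
R2 ← R2 + 198/335·R3.
Reading off the reduced rows gives x_1 = -6, x_2 = 2, x_3 = -2.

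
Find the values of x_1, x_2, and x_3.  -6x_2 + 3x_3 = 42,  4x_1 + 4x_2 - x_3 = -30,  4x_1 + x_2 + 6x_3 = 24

x_1 = -2, x_2 = -4, x_3 = 6

Row-reduce the augmented matrix:
Swap R1 and R2.
R1 ← R1 / (4).
R3 ← R3 − 4·R1.
R2 ← R2 / (-6).
R1 ← R1 − 1·R2.
R3 ← R3 + 3·R2.
R3 ← R3 / (11/2).
R1 ← R1 − 1/4·R3.
R2 ← R2 + 1/2·R3.
Reading off the reduced rows gives x_1 = -2, x_2 = -4, x_3 = 6.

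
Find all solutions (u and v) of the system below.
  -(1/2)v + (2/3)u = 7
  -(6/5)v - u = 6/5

u = 6, v = -6

Row-reduce the augmented matrix:
R1 ← R1 / (2/3).
R2 ← R2 + 1·R1.
R2 ← R2 / (-39/20).
R1 ← R1 + 3/4·R2.
Reading off the reduced rows gives u = 6, v = -6.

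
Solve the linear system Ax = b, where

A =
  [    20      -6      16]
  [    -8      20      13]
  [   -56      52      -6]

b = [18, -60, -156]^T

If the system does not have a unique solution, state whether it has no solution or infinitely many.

infinitely many solutions

Row-reduce:
R1 ← R1 / (20).
R2 ← R2 + 8·R1.
R3 ← R3 + 56·R1.
R2 ← R2 / (88/5).
R1 ← R1 + 3/10·R2.
R3 ← R3 − 176/5·R2.
Rank is 2 with 3 unknowns, leaving x_3 free.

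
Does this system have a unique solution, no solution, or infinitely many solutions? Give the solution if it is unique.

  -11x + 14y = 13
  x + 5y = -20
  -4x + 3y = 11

x = -5, y = -3

Row-reduce the augmented matrix:
R1 ← R1 / (-11).
R2 ← R2 − 1·R1.
R3 ← R3 + 4·R1.
R2 ← R2 / (69/11).
R1 ← R1 + 14/11·R2.
R3 ← R3 + 23/11·R2.
R3 reduces to 0 = 0, so the extra equation is consistent.
Reading off the reduced rows gives x = -5, y = -3.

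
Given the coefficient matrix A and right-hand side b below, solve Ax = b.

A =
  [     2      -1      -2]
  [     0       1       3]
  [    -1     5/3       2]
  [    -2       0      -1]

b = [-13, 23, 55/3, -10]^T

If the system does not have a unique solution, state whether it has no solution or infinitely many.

x_1 = 2, x_2 = 5, x_3 = 6

Row-reduce the augmented matrix:
R1 ← R1 / (2).
R3 ← R3 + 1·R1.
R4 ← R4 + 2·R1.
R1 ← R1 + 1/2·R2.
R3 ← R3 − 7/6·R2.
R4 ← R4 + 1·R2.
R3 ← R3 / (-5/2).
R1 ← R1 − 1/2·R3.
R2 ← R2 − 3·R3.
R4 reduces to 0 = 0, so the extra equation is consistent.
Reading off the reduced rows gives x_1 = 2, x_2 = 5, x_3 = 6.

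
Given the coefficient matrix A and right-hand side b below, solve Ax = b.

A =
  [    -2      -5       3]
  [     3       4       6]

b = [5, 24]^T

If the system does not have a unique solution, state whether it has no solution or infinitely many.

infinitely many solutions

Row-reduce:
R1 ← R1 / (-2).
R2 ← R2 − 3·R1.
R2 ← R2 / (-7/2).
R1 ← R1 − 5/2·R2.
Rank is 2 with 3 unknowns, leaving x_3 free.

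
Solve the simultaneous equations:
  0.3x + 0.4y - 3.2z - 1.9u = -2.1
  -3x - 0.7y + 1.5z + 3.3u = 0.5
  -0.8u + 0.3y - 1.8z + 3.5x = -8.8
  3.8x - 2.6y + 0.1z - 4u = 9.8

x = -2, y = -2, z = 2, u = -3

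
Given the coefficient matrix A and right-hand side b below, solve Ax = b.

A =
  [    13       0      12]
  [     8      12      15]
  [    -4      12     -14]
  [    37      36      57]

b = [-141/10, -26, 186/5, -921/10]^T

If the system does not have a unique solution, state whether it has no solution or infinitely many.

Row-reduce the augmented matrix:
R1 ← R1 / (13).
R2 ← R2 − 8·R1.
R3 ← R3 + 4·R1.
R4 ← R4 − 37·R1.
R2 ← R2 / (12).
R3 ← R3 − 12·R2.
R4 ← R4 − 36·R2.
R3 ← R3 / (-233/13).
R1 ← R1 − 12/13·R3.
R2 ← R2 − 33/52·R3.
R4 reduces to 0 = 0, so the extra equation is consistent.
Reading off the reduced rows gives x_1 = 3/2, x_2 = 1/3, x_3 = -14/5.

x_1 = 3/2, x_2 = 1/3, x_3 = -14/5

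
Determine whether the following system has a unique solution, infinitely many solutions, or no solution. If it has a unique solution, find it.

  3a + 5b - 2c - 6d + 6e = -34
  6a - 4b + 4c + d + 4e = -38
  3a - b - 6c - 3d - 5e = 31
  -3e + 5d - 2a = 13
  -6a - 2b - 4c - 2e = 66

Row-reduce the augmented matrix:
R1 ← R1 / (3).
R2 ← R2 − 6·R1.
R3 ← R3 − 3·R1.
R4 ← R4 + 2·R1.
R5 ← R5 + 6·R1.
R2 ← R2 / (-14).
R1 ← R1 − 5/3·R2.
R3 ← R3 + 6·R2.
R4 ← R4 − 10/3·R2.
R5 ← R5 − 8·R2.
R3 ← R3 / (-52/7).
R1 ← R1 − 2/7·R3.
R2 ← R2 + 4/7·R3.
R4 ← R4 − 4/7·R3.
R5 ← R5 + 24/7·R3.
R4 ← R4 / (152/39).
R1 ← R1 + 43/78·R4.
R2 ← R2 + 19/26·R4.
R3 ← R3 − 9/26·R4.
R5 ← R5 + 44/13·R4.
R5 ← R5 / (145/19).
R1 ← R1 − 83/152·R5.
R2 ← R2 − 7/8·R5.
R3 ← R3 − 175/152·R5.
R4 ← R4 + 29/76·R5.
Reading off the reduced rows gives a = -5, b = -5, c = -6, d = 0, e = -1.

a = -5, b = -5, c = -6, d = 0, e = -1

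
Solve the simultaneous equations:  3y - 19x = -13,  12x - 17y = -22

Row-reduce the augmented matrix:
R1 ← R1 / (-19).
R2 ← R2 − 12·R1.
R2 ← R2 / (-287/19).
R1 ← R1 + 3/19·R2.
Reading off the reduced rows gives x = 1, y = 2.

x = 1, y = 2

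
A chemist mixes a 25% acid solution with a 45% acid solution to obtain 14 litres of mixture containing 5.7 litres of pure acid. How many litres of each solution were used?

Let a = litres of solution A, b = litres of solution B.
  a + b = 14
  (1/4)a + (9/20)b = 57/10
From equation 1: a = 14 − b.
Substitute into equation 2 and solve: b = 11.
Then a = 3.

litres of solution A: 3, litres of solution B: 11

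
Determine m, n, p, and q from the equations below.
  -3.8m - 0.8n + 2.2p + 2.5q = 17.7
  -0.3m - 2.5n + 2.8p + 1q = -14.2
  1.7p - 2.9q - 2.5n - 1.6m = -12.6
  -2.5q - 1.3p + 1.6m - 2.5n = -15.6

m = -6, n = 2, p = -5, q = 3

Row-reduce the augmented matrix:
R1 ← R1 / (-19/5).
R2 ← R2 + 3/10·R1.
R3 ← R3 + 8/5·R1.
R4 ← R4 − 8/5·R1.
R2 ← R2 / (-463/190).
R1 ← R1 − 4/19·R2.
R3 ← R3 + 411/190·R2.
R4 ← R4 + 539/190·R2.
R3 ← R3 / (-3606/2315).
R1 ← R1 + 163/463·R3.
R2 ← R2 + 499/463·R3.
R4 ← R4 + 7943/2315·R3.
R4 ← R4 / (569329/72120).
R1 ← R1 − 6719/14424·R4.
R2 ← R2 − 41807/14424·R4.
R3 ← R3 − 43199/14424·R4.
Reading off the reduced rows gives m = -6, n = 2, p = -5, q = 3.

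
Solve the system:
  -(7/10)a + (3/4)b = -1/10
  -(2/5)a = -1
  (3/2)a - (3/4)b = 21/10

Row-reduce the augmented matrix:
R1 ← R1 / (-7/10).
R2 ← R2 + 2/5·R1.
R3 ← R3 − 3/2·R1.
R2 ← R2 / (-3/7).
R1 ← R1 + 15/14·R2.
R3 ← R3 − 6/7·R2.
R3 reduces to 0 = 0, so the extra equation is consistent.
Reading off the reduced rows gives a = 5/2, b = 11/5.

a = 5/2, b = 11/5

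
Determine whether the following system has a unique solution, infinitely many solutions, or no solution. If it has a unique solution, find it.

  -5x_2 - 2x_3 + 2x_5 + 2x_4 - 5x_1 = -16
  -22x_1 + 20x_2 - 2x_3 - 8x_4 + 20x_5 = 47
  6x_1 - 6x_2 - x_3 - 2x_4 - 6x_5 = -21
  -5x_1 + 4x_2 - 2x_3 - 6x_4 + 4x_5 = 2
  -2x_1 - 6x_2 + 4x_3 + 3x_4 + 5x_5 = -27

Row-reduce:
R1 ← R1 / (-5).
R2 ← R2 + 22·R1.
R3 ← R3 − 6·R1.
R4 ← R4 + 5·R1.
R5 ← R5 + 2·R1.
R2 ← R2 / (42).
R1 ← R1 − 1·R2.
R3 ← R3 + 12·R2.
R4 ← R4 − 9·R2.
R5 ← R5 + 4·R2.
R3 ← R3 / (-51/35).
R1 ← R1 − 5/21·R3.
R2 ← R2 − 17/105·R3.
R4 ← R4 + 51/35·R3.
R5 ← R5 − 572/105·R3.
Swap R4 and R5.
R4 ← R4 / (-2425/153).
R1 ← R1 + 110/153·R4.
R2 ← R2 + 8/9·R4.
R3 ← R3 − 154/51·R4.
Row 5 reduces to 0 = -1/2, a contradiction. The system is inconsistent.

no solution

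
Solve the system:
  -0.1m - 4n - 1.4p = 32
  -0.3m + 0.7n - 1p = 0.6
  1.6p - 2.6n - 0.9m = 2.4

m = 4, n = -6, p = -6

Row-reduce the augmented matrix:
R1 ← R1 / (-1/10).
R2 ← R2 + 3/10·R1.
R3 ← R3 + 9/10·R1.
R2 ← R2 / (127/10).
R1 ← R1 − 40·R2.
R3 ← R3 − 167/5·R2.
R3 ← R3 / (3673/635).
R1 ← R1 − 498/127·R3.
R2 ← R2 − 32/127·R3.
Reading off the reduced rows gives m = 4, n = -6, p = -6.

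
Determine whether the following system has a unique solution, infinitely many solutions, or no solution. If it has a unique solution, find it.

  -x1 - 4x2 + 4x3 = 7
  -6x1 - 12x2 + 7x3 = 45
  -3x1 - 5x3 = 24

Row-reduce:
R1 ← R1 / (-1).
R2 ← R2 + 6·R1.
R3 ← R3 + 3·R1.
R2 ← R2 / (12).
R1 ← R1 − 4·R2.
R3 ← R3 − 12·R2.
Rank is 2 with 3 unknowns, leaving x3 free.

infinitely many solutions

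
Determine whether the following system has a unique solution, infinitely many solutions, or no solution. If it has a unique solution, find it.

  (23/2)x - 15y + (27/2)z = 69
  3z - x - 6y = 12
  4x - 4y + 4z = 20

no solution

Row-reduce:
R1 ← R1 / (23/2).
R2 ← R2 + 1·R1.
R3 ← R3 − 4·R1.
R2 ← R2 / (-168/23).
R1 ← R1 + 30/23·R2.
R3 ← R3 − 28/23·R2.
Row 3 reduces to 0 = -1, a contradiction. The system is inconsistent.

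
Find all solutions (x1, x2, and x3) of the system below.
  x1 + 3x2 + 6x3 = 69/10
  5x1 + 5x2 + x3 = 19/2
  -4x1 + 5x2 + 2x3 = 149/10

x1 = -3/5, x2 = 5/2, x3 = 0

Row-reduce the augmented matrix:
R2 ← R2 − 5·R1.
R3 ← R3 + 4·R1.
R2 ← R2 / (-10).
R1 ← R1 − 3·R2.
R3 ← R3 − 17·R2.
R3 ← R3 / (-233/10).
R1 ← R1 + 27/10·R3.
R2 ← R2 − 29/10·R3.
Reading off the reduced rows gives x1 = -3/5, x2 = 5/2, x3 = 0.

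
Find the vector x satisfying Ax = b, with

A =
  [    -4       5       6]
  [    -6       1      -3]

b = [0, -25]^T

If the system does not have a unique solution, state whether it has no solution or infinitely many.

Row-reduce:
R1 ← R1 / (-4).
R2 ← R2 + 6·R1.
R2 ← R2 / (-13/2).
R1 ← R1 + 5/4·R2.
Rank is 2 with 3 unknowns, leaving x_3 free.

infinitely many solutions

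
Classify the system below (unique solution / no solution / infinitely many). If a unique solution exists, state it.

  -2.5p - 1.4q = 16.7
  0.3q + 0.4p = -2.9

p = -5, q = -3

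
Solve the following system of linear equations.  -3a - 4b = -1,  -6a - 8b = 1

no solution

Row-reduce:
R1 ← R1 / (-3).
R2 ← R2 + 6·R1.
Row 2 reduces to 0 = 3, a contradiction. The system is inconsistent.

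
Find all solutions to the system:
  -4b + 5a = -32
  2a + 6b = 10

Row-reduce the augmented matrix:
R1 ← R1 / (5).
R2 ← R2 − 2·R1.
R2 ← R2 / (38/5).
R1 ← R1 + 4/5·R2.
Reading off the reduced rows gives a = -4, b = 3.

a = -4, b = 3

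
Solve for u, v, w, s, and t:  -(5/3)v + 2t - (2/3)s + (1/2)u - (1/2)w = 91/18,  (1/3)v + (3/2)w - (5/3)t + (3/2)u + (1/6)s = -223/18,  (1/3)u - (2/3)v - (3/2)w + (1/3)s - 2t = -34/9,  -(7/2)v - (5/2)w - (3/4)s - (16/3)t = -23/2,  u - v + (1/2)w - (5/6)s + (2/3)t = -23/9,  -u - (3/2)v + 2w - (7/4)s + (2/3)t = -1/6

u = -3, v = 0, w = -2, s = 2/3, t = 3

Row-reduce the augmented matrix:
R1 ← R1 / (1/2).
R2 ← R2 − 3/2·R1.
R3 ← R3 − 1/3·R1.
R5 ← R5 − 1·R1.
R6 ← R6 + 1·R1.
R2 ← R2 / (16/3).
R1 ← R1 + 10/3·R2.
R3 ← R3 − 4/9·R2.
R4 ← R4 + 7/2·R2.
R5 ← R5 − 7/3·R2.
R6 ← R6 + 29/6·R2.
R3 ← R3 / (-17/12).
R1 ← R1 − 7/8·R3.
R2 ← R2 − 9/16·R3.
R4 ← R4 + 17/32·R3.
R5 ← R5 − 3/16·R3.
R6 ← R6 − 119/32·R3.
R4 ← R4 / (43/96).
R1 ← R1 − 53/136·R4.
R2 ← R2 − 175/272·R4.
R3 ← R3 + 43/102·R4.
R5 ← R5 + 301/816·R4.
R6 ← R6 − 43/96·R4.
R5 ← R5 / (-410/51).
R1 ← R1 − 4154/731·R5.
R2 ← R2 − 7989/731·R5.
R3 ← R3 + 352/51·R5.
R4 ← R4 + 898/43·R5.
R6 reduces to 0 = 0, so the extra equation is consistent.
Reading off the reduced rows gives u = -3, v = 0, w = -2, s = 2/3, t = 3.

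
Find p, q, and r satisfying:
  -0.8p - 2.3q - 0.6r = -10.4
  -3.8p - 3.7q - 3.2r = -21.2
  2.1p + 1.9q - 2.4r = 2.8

p = 0, q = 4, r = 2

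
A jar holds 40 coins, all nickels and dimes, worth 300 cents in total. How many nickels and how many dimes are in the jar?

nickels: 20, dimes: 20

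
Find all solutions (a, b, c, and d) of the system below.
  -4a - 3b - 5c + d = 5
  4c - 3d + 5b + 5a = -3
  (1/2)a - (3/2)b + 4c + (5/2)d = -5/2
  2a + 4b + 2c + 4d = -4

no solution

Row-reduce:
R1 ← R1 / (-4).
R2 ← R2 − 5·R1.
R3 ← R3 − 1/2·R1.
R4 ← R4 − 2·R1.
R2 ← R2 / (5/4).
R1 ← R1 − 3/4·R2.
R3 ← R3 + 15/8·R2.
R4 ← R4 − 5/2·R2.
Swap R3 and R4.
R3 ← R3 / (4).
R1 ← R1 − 13/5·R3.
R2 ← R2 + 9/5·R3.
Row 4 reduces to 0 = 3, a contradiction. The system is inconsistent.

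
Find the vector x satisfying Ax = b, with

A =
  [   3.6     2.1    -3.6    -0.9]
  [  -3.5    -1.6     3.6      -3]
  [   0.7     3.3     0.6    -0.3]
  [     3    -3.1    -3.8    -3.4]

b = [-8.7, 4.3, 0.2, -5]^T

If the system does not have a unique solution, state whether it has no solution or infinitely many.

x_1 = 5, x_2 = -2, x_3 = 6, x_4 = 1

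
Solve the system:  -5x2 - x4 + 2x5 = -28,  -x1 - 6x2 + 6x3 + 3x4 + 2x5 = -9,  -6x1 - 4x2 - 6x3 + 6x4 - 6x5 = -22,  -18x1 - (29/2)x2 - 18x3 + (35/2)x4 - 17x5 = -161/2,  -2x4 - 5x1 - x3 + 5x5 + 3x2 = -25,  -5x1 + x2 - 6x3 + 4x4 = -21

no solution

Row-reduce:
Swap R1 and R2.
R1 ← R1 / (-1).
R3 ← R3 + 6·R1.
R4 ← R4 + 18·R1.
R5 ← R5 + 5·R1.
R6 ← R6 + 5·R1.
R2 ← R2 / (-5).
R1 ← R1 − 6·R2.
R3 ← R3 − 32·R2.
R4 ← R4 − 187/2·R2.
R5 ← R5 − 33·R2.
R6 ← R6 − 31·R2.
R3 ← R3 / (-42).
R1 ← R1 + 6·R3.
R4 ← R4 + 126·R3.
R5 ← R5 + 31·R3.
R6 ← R6 + 36·R3.
Swap R4 and R5.
R4 ← R4 / (-1052/105).
R1 ← R1 + 11/7·R4.
R2 ← R2 − 1/5·R4.
R3 ← R3 − 46/105·R4.
R6 ← R6 + 10/7·R4.
Swap R5 and R6.
R5 ← R5 / (1352/263).
R1 ← R1 + 196/263·R5.
R2 ← R2 + 42/263·R5.
R3 ← R3 − 171/263·R5.
R4 ← R4 + 316/263·R5.
Row 6 reduces to 0 = -1/2, a contradiction. The system is inconsistent.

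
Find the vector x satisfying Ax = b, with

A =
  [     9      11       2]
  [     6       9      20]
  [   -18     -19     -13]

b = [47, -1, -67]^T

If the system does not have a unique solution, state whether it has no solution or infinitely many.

Row-reduce the augmented matrix:
R1 ← R1 / (9).
R2 ← R2 − 6·R1.
R3 ← R3 + 18·R1.
R2 ← R2 / (5/3).
R1 ← R1 − 11/9·R2.
R3 ← R3 − 3·R2.
R3 ← R3 / (-213/5).
R1 ← R1 + 202/15·R3.
R2 ← R2 − 56/5·R3.
Reading off the reduced rows gives x_1 = 2, x_2 = 3, x_3 = -2.

x_1 = 2, x_2 = 3, x_3 = -2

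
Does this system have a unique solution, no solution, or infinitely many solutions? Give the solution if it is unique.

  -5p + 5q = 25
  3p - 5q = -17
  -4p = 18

no solution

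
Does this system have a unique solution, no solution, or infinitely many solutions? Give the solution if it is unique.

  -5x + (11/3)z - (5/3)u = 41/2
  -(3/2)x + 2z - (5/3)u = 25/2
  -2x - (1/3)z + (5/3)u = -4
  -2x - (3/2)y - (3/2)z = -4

Row-reduce:
R1 ← R1 / (-5).
R2 ← R2 + 3/2·R1.
R3 ← R3 + 2·R1.
R4 ← R4 + 2·R1.
Swap R2 and R4.
R2 ← R2 / (-3/2).
R3 ← R3 / (-9/5).
R1 ← R1 + 11/15·R3.
R2 ← R2 − 89/45·R3.
R4 ← R4 − 9/10·R3.
Row 4 reduces to 0 = 1/4, a contradiction. The system is inconsistent.

no solution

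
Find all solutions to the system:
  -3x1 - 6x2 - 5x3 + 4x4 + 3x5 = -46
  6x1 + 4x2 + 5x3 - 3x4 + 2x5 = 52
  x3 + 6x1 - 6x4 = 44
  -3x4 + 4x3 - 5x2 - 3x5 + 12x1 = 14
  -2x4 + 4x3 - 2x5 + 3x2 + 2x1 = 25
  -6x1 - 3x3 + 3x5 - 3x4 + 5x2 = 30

Row-reduce the augmented matrix:
R1 ← R1 / (-3).
R2 ← R2 − 6·R1.
R3 ← R3 − 6·R1.
R4 ← R4 − 12·R1.
R5 ← R5 − 2·R1.
R6 ← R6 + 6·R1.
R2 ← R2 / (-8).
R1 ← R1 − 2·R2.
R3 ← R3 + 12·R2.
R4 ← R4 + 29·R2.
R5 ← R5 + 1·R2.
R6 ← R6 − 17·R2.
R3 ← R3 / (-3/2).
R1 ← R1 − 5/12·R3.
R2 ← R2 − 5/8·R3.
R4 ← R4 − 17/8·R3.
R5 ← R5 − 31/24·R3.
R6 ← R6 + 29/8·R3.
R4 ← R4 / (-155/12).
R1 ← R1 + 29/18·R4.
R2 ← R2 + 35/12·R4.
R3 ← R3 − 11/3·R4.
R5 ← R5 + 169/36·R4.
R6 ← R6 − 155/12·R4.
R5 ← R5 / (1949/465).
R1 ← R1 − 1343/465·R5.
R2 ← R2 − 91/31·R5.
R3 ← R3 + 634/155·R5.
R4 ← R4 − 342/155·R5.
R6 reduces to 0 = 0, so the extra equation is consistent.
Reading off the reduced rows gives x1 = 1, x2 = 3, x3 = 2, x4 = -6, x5 = 3.

x1 = 1, x2 = 3, x3 = 2, x4 = -6, x5 = 3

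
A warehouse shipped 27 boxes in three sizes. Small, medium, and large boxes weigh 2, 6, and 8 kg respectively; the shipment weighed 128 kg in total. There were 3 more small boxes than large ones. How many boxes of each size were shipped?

small boxes: 14, medium boxes: 2, large boxes: 11

Let s = small boxes, m = medium boxes, l = large boxes.
  s + m + l = 27
  2s + 6m + 8l = 128
  s - l = 3
Row-reduce the augmented matrix:
R2 ← R2 − 2·R1.
R3 ← R3 − 1·R1.
R2 ← R2 / (4).
R1 ← R1 − 1·R2.
R3 ← R3 + 1·R2.
R3 ← R3 / (-1/2).
R1 ← R1 + 1/2·R3.
R2 ← R2 − 3/2·R3.
Reading off the reduced rows gives s = 14, m = 2, l = 11.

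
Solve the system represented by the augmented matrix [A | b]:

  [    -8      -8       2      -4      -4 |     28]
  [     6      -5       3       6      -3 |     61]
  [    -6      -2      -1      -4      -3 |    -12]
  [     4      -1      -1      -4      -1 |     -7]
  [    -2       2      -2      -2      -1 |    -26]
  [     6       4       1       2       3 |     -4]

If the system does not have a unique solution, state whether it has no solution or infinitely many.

Row-reduce the augmented matrix:
R1 ← R1 / (-8).
R2 ← R2 − 6·R1.
R3 ← R3 + 6·R1.
R4 ← R4 − 4·R1.
R5 ← R5 + 2·R1.
R6 ← R6 − 6·R1.
R2 ← R2 / (-11).
R1 ← R1 − 1·R2.
R3 ← R3 − 4·R2.
R4 ← R4 + 5·R2.
R5 ← R5 − 4·R2.
R6 ← R6 + 2·R2.
R3 ← R3 / (-19/22).
R1 ← R1 − 7/44·R3.
R2 ← R2 + 9/22·R3.
R4 ← R4 + 45/22·R3.
R5 ← R5 + 19/22·R3.
R6 ← R6 − 37/22·R3.
R4 ← R4 / (-144/19).
R1 ← R1 − 15/19·R4.
R2 ← R2 + 6/19·R4.
R3 ← R3 + 2/19·R4.
R6 ← R6 + 26/19·R4.
Swap R5 and R6.
R5 ← R5 / (-97/24).
R1 ← R1 − 1/16·R5.
R2 ← R2 − 11/8·R5.
R3 ← R3 − 59/24·R5.
R4 ← R4 + 31/48·R5.
R6 reduces to 0 = 0, so the extra equation is consistent.
Reading off the reduced rows gives x_1 = 1, x_2 = -5, x_3 = 4, x_4 = 3, x_5 = 0.

x_1 = 1, x_2 = -5, x_3 = 4, x_4 = 3, x_5 = 0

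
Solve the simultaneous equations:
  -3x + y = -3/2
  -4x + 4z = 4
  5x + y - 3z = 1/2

x = 1, y = 3/2, z = 2

Row-reduce the augmented matrix:
R1 ← R1 / (-3).
R2 ← R2 + 4·R1.
R3 ← R3 − 5·R1.
R2 ← R2 / (-4/3).
R1 ← R1 + 1/3·R2.
R3 ← R3 − 8/3·R2.
R3 ← R3 / (5).
R1 ← R1 + 1·R3.
R2 ← R2 + 3·R3.
Reading off the reduced rows gives x = 1, y = 3/2, z = 2.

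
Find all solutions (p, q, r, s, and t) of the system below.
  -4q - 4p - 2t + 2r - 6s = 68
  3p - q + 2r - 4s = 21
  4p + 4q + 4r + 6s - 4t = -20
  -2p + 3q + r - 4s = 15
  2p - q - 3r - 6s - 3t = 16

p = -3, q = -4, r = 5, s = -4, t = -3

Row-reduce the augmented matrix:
R1 ← R1 / (-4).
R2 ← R2 − 3·R1.
R3 ← R3 − 4·R1.
R4 ← R4 + 2·R1.
R5 ← R5 − 2·R1.
R2 ← R2 / (-4).
R1 ← R1 − 1·R2.
R4 ← R4 − 5·R2.
R5 ← R5 + 3·R2.
R3 ← R3 / (6).
R1 ← R1 − 3/8·R3.
R2 ← R2 + 7/8·R3.
R4 ← R4 − 35/8·R3.
R5 ← R5 + 37/8·R3.
R4 ← R4 / (-93/8).
R1 ← R1 + 5/8·R4.
R2 ← R2 − 17/8·R4.
R5 ← R5 + 21/8·R4.
R5 ← R5 / (-257/31).
R1 ← R1 − 29/93·R5.
R2 ← R2 − 13/93·R5.
R3 ← R3 + 1·R5.
R4 ← R4 + 28/93·R5.
Reading off the reduced rows gives p = -3, q = -4, r = 5, s = -4, t = -3.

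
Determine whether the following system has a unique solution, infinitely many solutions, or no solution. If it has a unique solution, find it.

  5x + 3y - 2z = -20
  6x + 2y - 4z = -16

infinitely many solutions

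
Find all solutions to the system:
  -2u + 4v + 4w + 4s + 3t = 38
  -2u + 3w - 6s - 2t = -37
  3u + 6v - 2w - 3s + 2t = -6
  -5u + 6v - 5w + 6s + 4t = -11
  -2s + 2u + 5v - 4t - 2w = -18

u = 6, v = 0, w = 5, s = 6, t = 2

Row-reduce the augmented matrix:
R1 ← R1 / (-2).
R2 ← R2 + 2·R1.
R3 ← R3 − 3·R1.
R4 ← R4 + 5·R1.
R5 ← R5 − 2·R1.
R2 ← R2 / (-4).
R1 ← R1 + 2·R2.
R3 ← R3 − 12·R2.
R4 ← R4 + 4·R2.
R5 ← R5 − 9·R2.
R1 ← R1 + 3/2·R3.
R2 ← R2 − 1/4·R3.
R4 ← R4 + 14·R3.
R5 ← R5 + 1/4·R3.
R4 ← R4 / (-372).
R1 ← R1 + 75/2·R4.
R2 ← R2 − 37/4·R4.
R3 ← R3 + 27·R4.
R5 ← R5 + 109/4·R4.
R5 ← R5 / (-17165/2976).
R1 ← R1 − 47/496·R5.
R2 ← R2 − 1349/2976·R5.
R3 ← R3 − 7/248·R5.
R4 ← R4 − 235/744·R5.
Reading off the reduced rows gives u = 6, v = 0, w = 5, s = 6, t = 2.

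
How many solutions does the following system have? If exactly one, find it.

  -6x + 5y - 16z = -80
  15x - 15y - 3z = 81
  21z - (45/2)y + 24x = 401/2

no solution

Row-reduce:
R1 ← R1 / (-6).
R2 ← R2 − 15·R1.
R3 ← R3 − 24·R1.
R2 ← R2 / (-5/2).
R1 ← R1 + 5/6·R2.
R3 ← R3 + 5/2·R2.
Row 3 reduces to 0 = -1/2, a contradiction. The system is inconsistent.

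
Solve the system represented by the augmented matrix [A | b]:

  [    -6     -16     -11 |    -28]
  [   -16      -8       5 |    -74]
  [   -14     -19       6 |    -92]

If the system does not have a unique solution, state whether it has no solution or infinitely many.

x_1 = 3, x_2 = 2, x_3 = -2

Row-reduce the augmented matrix:
R1 ← R1 / (-6).
R2 ← R2 + 16·R1.
R3 ← R3 + 14·R1.
R2 ← R2 / (104/3).
R1 ← R1 − 8/3·R2.
R3 ← R3 − 55/3·R2.
R3 ← R3 / (1405/104).
R1 ← R1 + 21/26·R3.
R2 ← R2 − 103/104·R3.
Reading off the reduced rows gives x_1 = 3, x_2 = 2, x_3 = -2.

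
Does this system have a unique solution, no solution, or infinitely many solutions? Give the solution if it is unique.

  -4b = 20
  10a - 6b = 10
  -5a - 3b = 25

Row-reduce the augmented matrix:
Swap R1 and R2.
R1 ← R1 / (10).
R3 ← R3 + 5·R1.
R2 ← R2 / (-4).
R1 ← R1 + 3/5·R2.
R3 ← R3 + 6·R2.
R3 reduces to 0 = 0, so the extra equation is consistent.
Reading off the reduced rows gives a = -2, b = -5.

a = -2, b = -5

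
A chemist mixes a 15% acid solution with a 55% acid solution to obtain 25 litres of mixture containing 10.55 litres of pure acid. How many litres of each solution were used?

Let a = litres of solution A, b = litres of solution B.
  b + a = 25
  (3/20)a + (11/20)b = 211/20
From equation 1: a = 25 − b.
Substitute into equation 2 and solve: b = 17.
Then a = 8.

litres of solution A: 8, litres of solution B: 17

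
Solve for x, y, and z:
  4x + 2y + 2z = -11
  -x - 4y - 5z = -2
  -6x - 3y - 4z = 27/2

Row-reduce the augmented matrix:
R1 ← R1 / (4).
R2 ← R2 + 1·R1.
R3 ← R3 + 6·R1.
R2 ← R2 / (-7/2).
R1 ← R1 − 1/2·R2.
R3 ← R3 / (-1).
R1 ← R1 + 1/7·R3.
R2 ← R2 − 9/7·R3.
Reading off the reduced rows gives x = -3, y = -5/2, z = 3.

x = -3, y = -5/2, z = 3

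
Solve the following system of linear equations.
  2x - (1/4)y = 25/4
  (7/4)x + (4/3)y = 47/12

x = 3, y = -1

Row-reduce the augmented matrix:
R1 ← R1 / (2).
R2 ← R2 − 7/4·R1.
R2 ← R2 / (149/96).
R1 ← R1 + 1/8·R2.
Reading off the reduced rows gives x = 3, y = -1.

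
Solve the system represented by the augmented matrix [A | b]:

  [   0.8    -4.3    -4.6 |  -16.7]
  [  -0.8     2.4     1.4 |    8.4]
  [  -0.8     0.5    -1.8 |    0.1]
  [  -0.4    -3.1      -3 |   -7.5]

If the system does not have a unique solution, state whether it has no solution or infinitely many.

x_1 = -4, x_2 = 1, x_3 = 2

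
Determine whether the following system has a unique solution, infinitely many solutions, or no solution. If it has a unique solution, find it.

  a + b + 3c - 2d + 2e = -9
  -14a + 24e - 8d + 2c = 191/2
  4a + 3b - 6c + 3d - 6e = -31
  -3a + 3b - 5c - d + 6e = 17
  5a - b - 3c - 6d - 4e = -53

no solution

Row-reduce:
R2 ← R2 + 14·R1.
R3 ← R3 − 4·R1.
R4 ← R4 + 3·R1.
R5 ← R5 − 5·R1.
R2 ← R2 / (14).
R1 ← R1 − 1·R2.
R3 ← R3 + 1·R2.
R4 ← R4 − 6·R2.
R5 ← R5 + 6·R2.
R3 ← R3 / (-104/7).
R1 ← R1 + 1/7·R3.
R2 ← R2 − 22/7·R3.
R4 ← R4 + 104/7·R3.
R5 ← R5 − 6/7·R3.
Swap R4 and R5.
R4 ← R4 / (-569/52).
R1 ← R1 − 51/104·R4.
R2 ← R2 + 41/52·R4.
R3 ← R3 + 59/104·R4.
Row 5 reduces to 0 = 1/4, a contradiction. The system is inconsistent.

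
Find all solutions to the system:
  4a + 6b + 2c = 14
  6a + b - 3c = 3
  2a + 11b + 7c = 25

infinitely many solutions

Row-reduce:
R1 ← R1 / (4).
R2 ← R2 − 6·R1.
R3 ← R3 − 2·R1.
R2 ← R2 / (-8).
R1 ← R1 − 3/2·R2.
R3 ← R3 − 8·R2.
Rank is 2 with 3 unknowns, leaving c free.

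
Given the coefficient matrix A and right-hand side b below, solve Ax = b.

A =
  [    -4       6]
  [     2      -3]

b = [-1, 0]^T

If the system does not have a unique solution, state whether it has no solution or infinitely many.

no solution

Row-reduce:
R1 ← R1 / (-4).
R2 ← R2 − 2·R1.
Row 2 reduces to 0 = -1/2, a contradiction. The system is inconsistent.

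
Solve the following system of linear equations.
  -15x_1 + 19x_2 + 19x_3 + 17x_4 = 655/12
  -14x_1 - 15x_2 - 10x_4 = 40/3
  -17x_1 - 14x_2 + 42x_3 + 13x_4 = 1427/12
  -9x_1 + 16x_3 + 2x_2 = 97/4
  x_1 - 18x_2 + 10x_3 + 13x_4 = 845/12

Row-reduce the augmented matrix:
R1 ← R1 / (-15).
R2 ← R2 + 14·R1.
R3 ← R3 + 17·R1.
R4 ← R4 + 9·R1.
R5 ← R5 − 1·R1.
R2 ← R2 / (-491/15).
R1 ← R1 + 19/15·R2.
R3 ← R3 + 533/15·R2.
R4 ← R4 + 47/5·R2.
R5 ← R5 + 251/15·R2.
R3 ← R3 / (19501/491).
R1 ← R1 + 285/491·R3.
R2 ← R2 − 266/491·R3.
R4 ← R4 − 4759/491·R3.
R5 ← R5 − 9983/491·R3.
R4 ← R4 / (-157861/19501).
R1 ← R1 − 3635/19501·R4.
R2 ← R2 − 9608/19501·R4.
R3 ← R3 − 10710/19501·R4.
R5 ← R5 − 315722/19501·R4.
R5 reduces to 0 = 0, so the extra equation is consistent.
Reading off the reduced rows gives x_1 = -5/4, x_2 = -3/2, x_3 = 1, x_4 = 8/3.

x_1 = -5/4, x_2 = -3/2, x_3 = 1, x_4 = 8/3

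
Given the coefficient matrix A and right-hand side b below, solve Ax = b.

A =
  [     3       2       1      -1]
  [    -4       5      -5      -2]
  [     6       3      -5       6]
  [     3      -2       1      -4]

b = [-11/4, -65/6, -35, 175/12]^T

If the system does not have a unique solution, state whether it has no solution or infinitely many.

Row-reduce the augmented matrix:
R1 ← R1 / (3).
R2 ← R2 + 4·R1.
R3 ← R3 − 6·R1.
R4 ← R4 − 3·R1.
R2 ← R2 / (23/3).
R1 ← R1 − 2/3·R2.
R3 ← R3 + 1·R2.
R4 ← R4 + 4·R2.
R3 ← R3 / (-172/23).
R1 ← R1 − 15/23·R3.
R2 ← R2 + 11/23·R3.
R4 ← R4 + 44/23·R3.
R4 ← R4 / (-287/43).
R1 ← R1 − 53/86·R4.
R2 ← R2 + 79/86·R4.
R3 ← R3 + 87/86·R4.
Reading off the reduced rows gives x_1 = -3/4, x_2 = -7/3, x_3 = 3/2, x_4 = -8/3.

x_1 = -3/4, x_2 = -7/3, x_3 = 3/2, x_4 = -8/3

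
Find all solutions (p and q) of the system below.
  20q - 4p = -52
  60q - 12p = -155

Row-reduce:
R1 ← R1 / (-4).
R2 ← R2 + 12·R1.
Row 2 reduces to 0 = 1, a contradiction. The system is inconsistent.

no solution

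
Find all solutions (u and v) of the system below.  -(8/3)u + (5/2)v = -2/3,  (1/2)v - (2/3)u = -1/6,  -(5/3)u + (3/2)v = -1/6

no solution

Row-reduce:
R1 ← R1 / (-8/3).
R2 ← R2 + 2/3·R1.
R3 ← R3 + 5/3·R1.
R2 ← R2 / (-1/8).
R1 ← R1 + 15/16·R2.
R3 ← R3 + 1/16·R2.
Row 3 reduces to 0 = 1/4, a contradiction. The system is inconsistent.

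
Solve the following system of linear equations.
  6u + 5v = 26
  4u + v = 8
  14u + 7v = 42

Row-reduce the augmented matrix:
R1 ← R1 / (6).
R2 ← R2 − 4·R1.
R3 ← R3 − 14·R1.
R2 ← R2 / (-7/3).
R1 ← R1 − 5/6·R2.
R3 ← R3 + 14/3·R2.
R3 reduces to 0 = 0, so the extra equation is consistent.
Reading off the reduced rows gives u = 1, v = 4.

u = 1, v = 4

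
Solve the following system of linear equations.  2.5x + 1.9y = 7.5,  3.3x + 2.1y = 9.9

x = 3, y = 0

Row-reduce the augmented matrix:
R1 ← R1 / (5/2).
R2 ← R2 − 33/10·R1.
R2 ← R2 / (-51/125).
R1 ← R1 − 19/25·R2.
Reading off the reduced rows gives x = 3, y = 0.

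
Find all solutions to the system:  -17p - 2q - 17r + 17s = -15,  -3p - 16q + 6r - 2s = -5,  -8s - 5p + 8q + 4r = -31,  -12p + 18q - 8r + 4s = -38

Row-reduce the augmented matrix:
R1 ← R1 / (-17).
R2 ← R2 + 3·R1.
R3 ← R3 + 5·R1.
R4 ← R4 + 12·R1.
R2 ← R2 / (-266/17).
R1 ← R1 − 2/17·R2.
R3 ← R3 − 146/17·R2.
R4 ← R4 − 330/17·R2.
R3 ← R3 / (1854/133).
R1 ← R1 − 142/133·R3.
R2 ← R2 + 153/266·R3.
R4 ← R4 − 2017/133·R3.
R4 ← R4 / (904/309).
R1 ← R1 − 52/309·R4.
R2 ← R2 + 34/103·R4.
R3 ← R3 + 349/309·R4.
Reading off the reduced rows gives p = 3, q = -1, r = -2, s = 0.

p = 3, q = -1, r = -2, s = 0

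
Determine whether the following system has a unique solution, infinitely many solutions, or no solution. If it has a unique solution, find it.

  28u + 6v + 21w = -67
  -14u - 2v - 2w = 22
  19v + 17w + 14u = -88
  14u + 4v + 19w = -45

Row-reduce the augmented matrix:
R1 ← R1 / (28).
R2 ← R2 + 14·R1.
R3 ← R3 − 14·R1.
R4 ← R4 − 14·R1.
R1 ← R1 − 3/14·R2.
R3 ← R3 − 16·R2.
R4 ← R4 − 1·R2.
R3 ← R3 / (-259/2).
R1 ← R1 + 15/14·R3.
R2 ← R2 − 17/2·R3.
R4 reduces to 0 = 0, so the extra equation is consistent.
Reading off the reduced rows gives u = -1, v = -3, w = -1.

u = -1, v = -3, w = -1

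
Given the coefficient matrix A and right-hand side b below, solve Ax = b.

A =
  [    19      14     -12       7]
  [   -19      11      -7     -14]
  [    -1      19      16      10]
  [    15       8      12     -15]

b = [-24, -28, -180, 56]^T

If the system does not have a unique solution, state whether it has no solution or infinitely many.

x_1 = 3, x_2 = -5, x_3 = -2, x_4 = -5

Row-reduce the augmented matrix:
R1 ← R1 / (19).
R2 ← R2 + 19·R1.
R3 ← R3 + 1·R1.
R4 ← R4 − 15·R1.
R2 ← R2 / (25).
R1 ← R1 − 14/19·R2.
R3 ← R3 − 375/19·R2.
R4 ← R4 + 58/19·R2.
R3 ← R3 / (577/19).
R1 ← R1 + 34/475·R3.
R2 ← R2 + 19/25·R3.
R4 ← R4 − 9098/475·R3.
R4 ← R4 / (-453032/14425).
R1 ← R1 − 8831/14425·R4.
R2 ← R2 − 1699/14425·R4.
R3 ← R3 − 302/577·R4.
Reading off the reduced rows gives x_1 = 3, x_2 = -5, x_3 = -2, x_4 = -5.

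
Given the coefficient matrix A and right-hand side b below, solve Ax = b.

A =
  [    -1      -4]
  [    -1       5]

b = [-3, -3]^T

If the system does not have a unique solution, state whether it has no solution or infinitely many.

From equation 1: x_1 = 3 − 4·x_2.
Substitute into equation 2 and solve: x_2 = 0.
Then x_1 = 3.

x_1 = 3, x_2 = 0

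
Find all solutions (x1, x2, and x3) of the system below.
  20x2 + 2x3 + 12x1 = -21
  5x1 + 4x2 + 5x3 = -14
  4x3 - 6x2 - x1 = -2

no solution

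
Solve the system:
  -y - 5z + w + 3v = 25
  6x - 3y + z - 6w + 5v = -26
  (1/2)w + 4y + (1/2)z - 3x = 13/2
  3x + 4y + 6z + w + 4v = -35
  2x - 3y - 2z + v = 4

Row-reduce:
Swap R1 and R2.
R1 ← R1 / (6).
R3 ← R3 + 3·R1.
R4 ← R4 − 3·R1.
R5 ← R5 − 2·R1.
R2 ← R2 / (-1).
R1 ← R1 + 1/2·R2.
R3 ← R3 − 5/2·R2.
R4 ← R4 − 11/2·R2.
R5 ← R5 + 2·R2.
R3 ← R3 / (-23/2).
R1 ← R1 − 8/3·R3.
R2 ← R2 − 5·R3.
R4 ← R4 + 22·R3.
R5 ← R5 − 23/3·R3.
R4 ← R4 / (19/2).
R1 ← R1 + 3/2·R4.
R2 ← R2 + 1·R4.
Rank is 4 with 5 unknowns, leaving v free.

infinitely many solutions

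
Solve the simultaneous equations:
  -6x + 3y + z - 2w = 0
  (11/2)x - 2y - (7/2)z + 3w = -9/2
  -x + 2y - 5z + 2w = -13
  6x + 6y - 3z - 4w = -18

no solution

Row-reduce:
R1 ← R1 / (-6).
R2 ← R2 − 11/2·R1.
R3 ← R3 + 1·R1.
R4 ← R4 − 6·R1.
R2 ← R2 / (3/4).
R1 ← R1 + 1/2·R2.
R3 ← R3 − 3/2·R2.
R4 ← R4 − 9·R2.
Swap R3 and R4.
R3 ← R3 / (29).
R1 ← R1 + 17/9·R3.
R2 ← R2 + 31/9·R3.
Row 4 reduces to 0 = -4, a contradiction. The system is inconsistent.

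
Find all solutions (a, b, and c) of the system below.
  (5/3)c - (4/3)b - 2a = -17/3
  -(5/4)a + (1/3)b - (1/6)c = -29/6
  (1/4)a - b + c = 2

infinitely many solutions

Row-reduce:
R1 ← R1 / (-2).
R2 ← R2 + 5/4·R1.
R3 ← R3 − 1/4·R1.
R2 ← R2 / (7/6).
R1 ← R1 − 2/3·R2.
R3 ← R3 + 7/6·R2.
Rank is 2 with 3 unknowns, leaving c free.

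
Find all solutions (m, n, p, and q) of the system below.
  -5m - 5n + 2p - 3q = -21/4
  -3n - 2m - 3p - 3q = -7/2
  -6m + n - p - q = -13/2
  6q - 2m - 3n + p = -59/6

Row-reduce the augmented matrix:
R1 ← R1 / (-5).
R2 ← R2 + 2·R1.
R3 ← R3 + 6·R1.
R4 ← R4 + 2·R1.
R2 ← R2 / (-1).
R1 ← R1 − 1·R2.
R3 ← R3 − 7·R2.
R4 ← R4 + 1·R2.
R3 ← R3 / (-30).
R1 ← R1 + 21/5·R3.
R2 ← R2 − 19/5·R3.
R4 ← R4 − 4·R3.
R4 ← R4 / (23/3).
R1 ← R1 − 1/5·R4.
R2 ← R2 − 8/15·R4.
R3 ← R3 − 1/3·R4.
Reading off the reduced rows gives m = 5/4, n = 2/3, p = 2/3, q = -1.

m = 5/4, n = 2/3, p = 2/3, q = -1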